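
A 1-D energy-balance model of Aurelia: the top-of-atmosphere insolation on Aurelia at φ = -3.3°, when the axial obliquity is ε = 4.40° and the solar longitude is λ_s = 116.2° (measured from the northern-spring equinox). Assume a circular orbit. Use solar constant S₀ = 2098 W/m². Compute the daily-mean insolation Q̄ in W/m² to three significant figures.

Q̄ ≈ 661 W/m²

Solar declination: sin δ = sin ε · sin λ_s = sin 4.40° × sin 116.2° = 0.06884, so δ = +3.947°.
cos H₀ = −tan(-3.3°) tan(+3.947°) = 0.0040, H₀ = 1.5668 rad.
Bracket: H₀ sin φ sin δ + cos φ cos δ sin H₀ = 1.5668×-0.05756×0.06884 + 0.99834×0.99763×0.99999 = -0.006208 + 0.995964 = 0.989756.
Q̄ = (S₀/π) × [bracket] = (2098/π) × 0.989756 = 661.0 W/m².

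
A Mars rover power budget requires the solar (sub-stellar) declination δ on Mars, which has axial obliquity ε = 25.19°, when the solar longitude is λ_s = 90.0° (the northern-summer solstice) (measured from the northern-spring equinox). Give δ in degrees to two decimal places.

δ = +25.19°

sin δ = sin ε · sin λ_s = sin 25.19° × sin 90.0° = 0.425621.
δ = arcsin(0.425621) = +25.19°.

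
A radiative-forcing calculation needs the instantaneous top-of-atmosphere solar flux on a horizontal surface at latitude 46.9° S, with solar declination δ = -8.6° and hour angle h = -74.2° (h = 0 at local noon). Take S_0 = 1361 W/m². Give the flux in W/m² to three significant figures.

cos θ_z = sin ϕ sin δ + cos ϕ cos δ cos h = 0.109185 + 0.183950 = 0.293135.
Flux = S_0 · cos θ_z = 1361 × 0.293135 = 399.0 W/m².

399 W/m²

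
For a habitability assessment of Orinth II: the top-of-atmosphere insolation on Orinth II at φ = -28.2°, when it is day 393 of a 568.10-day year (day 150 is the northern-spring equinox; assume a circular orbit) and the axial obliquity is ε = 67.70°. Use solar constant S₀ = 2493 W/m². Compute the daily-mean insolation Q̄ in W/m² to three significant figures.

Q̄ ≈ 418 W/m²

Solar longitude: λ_s = 360° × (393 − 150)/568.10 = 153.987°.
sin δ = sin 67.70° × sin 153.987° = 0.40577, so δ = +23.940°.
cos H₀ = −tan(-28.2°) tan(+23.940°) = 0.2381, H₀ = 1.3304 rad.
Bracket: H₀ sin φ sin δ + cos φ cos δ sin H₀ = 1.3304×-0.47255×0.40577 + 0.88130×0.91397×0.97125 = -0.255100 + 0.782324 = 0.527224.
Q̄ = (S₀/π) × [bracket] = (2493/π) × 0.527224 = 418.4 W/m².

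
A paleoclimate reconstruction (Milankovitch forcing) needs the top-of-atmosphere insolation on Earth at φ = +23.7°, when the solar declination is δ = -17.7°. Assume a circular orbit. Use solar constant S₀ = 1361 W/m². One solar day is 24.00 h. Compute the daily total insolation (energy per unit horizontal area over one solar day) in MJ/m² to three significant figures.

25.8 MJ/m²

cos H₀ = −tan(+23.7°) tan(-17.700°) = 0.1401, H₀ = 1.4302 rad.
Bracket: H₀ sin φ sin δ + cos φ cos δ sin H₀ = 1.4302×0.40195×-0.30403 + 0.91566×0.95266×0.99014 = -0.174777 + 0.863712 = 0.688935.
Q̄ = (S₀/π) × [bracket] = (1361/π) × 0.688935 = 298.46 W/m².
Daily total = Q̄ × 24.00 h × 3600 s/h = 298.46 × 24.00 × 3600 / 10⁶ = 25.79 MJ/m².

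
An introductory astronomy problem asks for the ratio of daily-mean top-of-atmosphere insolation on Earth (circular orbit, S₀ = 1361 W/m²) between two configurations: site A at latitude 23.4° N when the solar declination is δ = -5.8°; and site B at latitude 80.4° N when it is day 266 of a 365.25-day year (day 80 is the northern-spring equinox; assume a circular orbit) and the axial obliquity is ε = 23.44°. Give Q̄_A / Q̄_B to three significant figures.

— Configuration A (φ=+23.4°):
cos H₀ = −tan(+23.4°) tan(-5.800°) = 0.0440, H₀ = 1.5268 rad.
Bracket: H₀ sin φ sin δ + cos φ cos δ sin H₀ = 1.5268×0.39715×-0.10106 + 0.91775×0.99488×0.99903 = -0.061280 + 0.912165 = 0.850885.
Q̄ = (S₀/π) × [bracket] = (1361/π) × 0.850885 = 368.62 W/m².
— Configuration B (φ=+80.4°):
Solar longitude: λ_s = 360° × (266 − 80)/365.25 = 183.326°.
sin δ = sin 23.44° × sin 183.326° = -0.02308, so δ = -1.323°.
cos H₀ = −tan(+80.4°) tan(-1.323°) = 0.1365, H₀ = 1.4339 rad.
Bracket: H₀ sin φ sin δ + cos φ cos δ sin H₀ = 1.4339×0.98600×-0.02308 + 0.16677×0.99973×0.99064 = -0.032631 + 0.165164 = 0.132533.
Q̄ = (S₀/π) × [bracket] = (1361/π) × 0.132533 = 57.416 W/m².
Ratio Q̄_A / Q̄_B = 368.62 / 57.416 = 6.420.

Q̄_A / Q̄_B ≈ 6.42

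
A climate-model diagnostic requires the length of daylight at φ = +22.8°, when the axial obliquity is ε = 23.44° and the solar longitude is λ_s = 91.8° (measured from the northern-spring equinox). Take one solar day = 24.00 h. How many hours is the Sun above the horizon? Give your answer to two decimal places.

13.40 h

Solar declination: sin δ = sin ε · sin λ_s = sin 23.44° × sin 91.8° = 0.39759, so δ = +23.428°.
cos H₀ = −tan φ · tan δ = −tan(+22.8°) × tan(+23.428°) = -0.1821, so H₀ = 1.7540 rad = 100.49°.
Daylight = 2H₀/(2π) × 24.00 h = (1.7540/π) × 24.00 = 13.40 h.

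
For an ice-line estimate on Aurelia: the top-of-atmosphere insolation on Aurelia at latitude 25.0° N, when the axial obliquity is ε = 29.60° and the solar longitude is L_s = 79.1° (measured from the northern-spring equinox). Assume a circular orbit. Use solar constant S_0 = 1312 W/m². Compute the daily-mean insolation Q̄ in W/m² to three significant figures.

Q̄ ≈ 477 W/m²

Solar declination: sin δ = sin ε · sin L_s = sin 29.60° × sin 79.1° = 0.48503, so δ = +29.014°.
cos h₀ = −tan(+25.0°) tan(+29.014°) = -0.2586, h₀ = 1.8324 rad.
Bracket: h₀ sin ϕ sin δ + cos ϕ cos δ sin h₀ = 1.8324×0.42262×0.48503 + 0.90631×0.87450×0.96598 = 0.375612 + 0.765605 = 1.141217.
Q̄ = (S_0/π) × [bracket] = (1312/π) × 1.141217 = 476.6 W/m².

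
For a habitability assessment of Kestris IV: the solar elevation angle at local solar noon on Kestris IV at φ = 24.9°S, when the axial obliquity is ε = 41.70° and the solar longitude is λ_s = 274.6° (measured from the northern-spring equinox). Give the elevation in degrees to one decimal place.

Solar declination: sin δ = sin ε · sin λ_s = sin 41.70° × sin 274.6° = -0.66309, so δ = -41.536°.
At local noon the hour angle is zero, so the zenith angle equals |φ − δ| = |-24.9° − (-41.536°)| = 16.636°.
Elevation = 90° − 16.636° = 73.4°.

73.4°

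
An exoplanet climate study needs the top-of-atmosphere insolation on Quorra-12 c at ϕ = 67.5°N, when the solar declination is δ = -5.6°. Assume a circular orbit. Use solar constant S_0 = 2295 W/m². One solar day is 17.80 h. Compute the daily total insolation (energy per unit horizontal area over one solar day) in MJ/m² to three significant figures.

cos h₀ = −tan(+67.5°) tan(-5.600°) = 0.2367, h₀ = 1.3318 rad.
Bracket: h₀ sin ϕ sin δ + cos ϕ cos δ sin h₀ = 1.3318×0.92388×-0.09758 + 0.38268×0.99523×0.97158 = -0.120065 + 0.370031 = 0.249966.
Q̄ = (S_0/π) × [bracket] = (2295/π) × 0.249966 = 182.61 W/m².
Daily total = Q̄ × 17.80 h × 3600 s/h = 182.61 × 17.80 × 3600 / 10⁶ = 11.70 MJ/m².

11.7 MJ/m²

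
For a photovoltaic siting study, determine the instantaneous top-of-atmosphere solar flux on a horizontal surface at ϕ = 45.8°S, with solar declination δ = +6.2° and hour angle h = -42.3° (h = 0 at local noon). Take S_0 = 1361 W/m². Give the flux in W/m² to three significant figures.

cos θ_z = sin ϕ sin δ + cos ϕ cos δ cos h = -0.077426 + 0.512629 = 0.435203.
Flux = S_0 · cos θ_z = 1361 × 0.435203 = 592.3 W/m².

592 W/m²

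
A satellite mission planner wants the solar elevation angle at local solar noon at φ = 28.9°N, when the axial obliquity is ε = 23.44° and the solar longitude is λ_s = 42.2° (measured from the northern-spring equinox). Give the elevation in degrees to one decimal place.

76.6°

Solar declination: sin δ = sin ε · sin λ_s = sin 23.44° × sin 42.2° = 0.26720, so δ = +15.498°.
At local noon the hour angle is zero, so the zenith angle equals |φ − δ| = |+28.9° − (+15.498°)| = 13.402°.
Elevation = 90° − 13.402° = 76.6°.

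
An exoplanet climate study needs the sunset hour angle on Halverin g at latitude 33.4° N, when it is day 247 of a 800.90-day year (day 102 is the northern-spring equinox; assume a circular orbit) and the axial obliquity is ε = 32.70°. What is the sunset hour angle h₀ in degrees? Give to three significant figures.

Solar longitude: L_s = 360° × (247 − 102)/800.90 = 65.177°.
sin δ = sin 32.70° × sin 65.177° = 0.49033, so δ = +29.362°.
cos h₀ = −tan ϕ · tan δ = −tan(+33.4°) × tan(+29.362°) = -0.3710, so h₀ = 1.9508 rad = 111.78°.

h₀ = 112°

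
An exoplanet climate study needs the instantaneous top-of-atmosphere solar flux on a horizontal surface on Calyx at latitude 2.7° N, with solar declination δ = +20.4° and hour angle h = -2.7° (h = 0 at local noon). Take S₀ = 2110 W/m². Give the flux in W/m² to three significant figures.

cos θ_z = sin φ sin δ + cos φ cos δ cos h = 0.016420 + 0.935202 = 0.951622.
Flux = S₀ · cos θ_z = 2110 × 0.951622 = 2008 W/m².

2.01e+03 W/m²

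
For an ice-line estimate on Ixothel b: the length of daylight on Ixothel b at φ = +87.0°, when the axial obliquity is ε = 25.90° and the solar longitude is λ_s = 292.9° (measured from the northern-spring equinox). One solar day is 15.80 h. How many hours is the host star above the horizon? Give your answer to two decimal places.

Solar declination: sin δ = sin ε · sin λ_s = sin 25.90° × sin 292.9° = -0.40238, so δ = -23.727°.
cos H₀ = −tan φ · tan δ = 8.3867 ≥ 1, so the host star never rises (polar night) and H₀ = 0.
Daylight = 2H₀/(2π) × 15.80 h = (0.0000/π) × 15.80 = 0.00 h.

0.00 h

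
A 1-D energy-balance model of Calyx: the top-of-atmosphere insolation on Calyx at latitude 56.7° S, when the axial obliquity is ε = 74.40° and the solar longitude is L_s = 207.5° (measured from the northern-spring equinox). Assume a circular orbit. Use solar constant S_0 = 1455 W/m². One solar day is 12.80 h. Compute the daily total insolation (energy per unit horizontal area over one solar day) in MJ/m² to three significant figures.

Solar declination: sin δ = sin ε · sin L_s = sin 74.40° × sin 207.5° = -0.44474, so δ = -26.407°.
cos h₀ = −tan(-56.7°) tan(-26.407°) = -0.7559, h₀ = 2.4279 rad.
Bracket: h₀ sin ϕ sin δ + cos ϕ cos δ sin h₀ = 2.4279×-0.83581×-0.44474 + 0.54902×0.89566×0.65466 = 0.902494 + 0.321919 = 1.224413.
Q̄ = (S_0/π) × [bracket] = (1455/π) × 1.224413 = 567.08 W/m².
Daily total = Q̄ × 12.80 h × 3600 s/h = 567.08 × 12.80 × 3600 / 10⁶ = 26.13 MJ/m².

26.1 MJ/m²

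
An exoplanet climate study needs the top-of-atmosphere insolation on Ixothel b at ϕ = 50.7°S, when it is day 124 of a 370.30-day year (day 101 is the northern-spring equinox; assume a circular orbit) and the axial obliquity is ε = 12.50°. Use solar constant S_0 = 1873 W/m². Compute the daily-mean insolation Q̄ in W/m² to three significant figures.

Solar longitude: L_s = 360° × (124 − 101)/370.30 = 22.360°.
sin δ = sin 12.50° × sin 22.360° = 0.08234, so δ = +4.723°.
cos h₀ = −tan(-50.7°) tan(+4.723°) = 0.1009, h₀ = 1.4697 rad.
Bracket: h₀ sin ϕ sin δ + cos ϕ cos δ sin h₀ = 1.4697×-0.77384×0.08234 + 0.63338×0.99660×0.99489 = -0.093646 + 0.628001 = 0.534355.
Q̄ = (S_0/π) × [bracket] = (1873/π) × 0.534355 = 318.6 W/m².

Q̄ ≈ 319 W/m²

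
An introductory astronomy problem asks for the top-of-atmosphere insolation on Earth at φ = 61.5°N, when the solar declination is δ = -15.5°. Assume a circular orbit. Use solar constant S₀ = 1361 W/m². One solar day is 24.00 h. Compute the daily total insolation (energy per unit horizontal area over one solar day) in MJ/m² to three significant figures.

cos H₀ = −tan(+61.5°) tan(-15.500°) = 0.5108, H₀ = 1.0347 rad.
Bracket: H₀ sin φ sin δ + cos φ cos δ sin H₀ = 1.0347×0.87882×-0.26724 + 0.47716×0.96363×0.85972 = -0.243005 + 0.395304 = 0.152299.
Q̄ = (S₀/π) × [bracket] = (1361/π) × 0.152299 = 65.979 W/m².
Daily total = Q̄ × 24.00 h × 3600 s/h = 65.979 × 24.00 × 3600 / 10⁶ = 5.701 MJ/m².

5.70 MJ/m²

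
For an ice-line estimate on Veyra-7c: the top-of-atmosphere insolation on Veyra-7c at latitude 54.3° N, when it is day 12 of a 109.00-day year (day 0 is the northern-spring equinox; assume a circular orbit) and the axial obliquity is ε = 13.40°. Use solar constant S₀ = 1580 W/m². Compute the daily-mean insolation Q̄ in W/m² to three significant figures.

Solar longitude: λ_s = 360° × (12 − 0)/109.00 = 39.633°.
sin δ = sin 13.40° × sin 39.633° = 0.14782, so δ = +8.501°.
cos H₀ = −tan(+54.3°) tan(+8.501°) = -0.2080, H₀ = 1.7803 rad.
Bracket: H₀ sin φ sin δ + cos φ cos δ sin H₀ = 1.7803×0.81208×0.14782 + 0.58354×0.98901×0.97813 = 0.213710 + 0.564505 = 0.778215.
Q̄ = (S₀/π) × [bracket] = (1580/π) × 0.778215 = 391.4 W/m².

Q̄ ≈ 391 W/m²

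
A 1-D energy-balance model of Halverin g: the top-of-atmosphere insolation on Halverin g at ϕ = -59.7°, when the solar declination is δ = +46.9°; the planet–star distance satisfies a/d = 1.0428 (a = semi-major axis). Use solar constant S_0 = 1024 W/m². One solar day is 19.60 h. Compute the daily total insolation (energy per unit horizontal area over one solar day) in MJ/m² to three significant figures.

0.00 MJ/m²

cos h₀ = −tan(-59.7°) tan(+46.900°) = 1.8287 ≥ 1 ⇒ polar night, h₀ = 0 and Q̄ = 0.
Inverse-square distance factor (a/d)² = 1.0428² = 1.087432.
Daily total = Q̄ × 19.60 h × 3600 s/h = 0.00 MJ/m².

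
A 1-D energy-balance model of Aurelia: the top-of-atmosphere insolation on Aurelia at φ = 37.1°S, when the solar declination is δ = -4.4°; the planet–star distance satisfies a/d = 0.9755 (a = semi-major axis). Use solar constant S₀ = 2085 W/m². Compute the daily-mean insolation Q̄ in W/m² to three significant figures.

cos H₀ = −tan(-37.1°) tan(-4.400°) = -0.0582, H₀ = 1.6290 rad.
Bracket: H₀ sin φ sin δ + cos φ cos δ sin H₀ = 1.6290×-0.60321×-0.07672 + 0.79758×0.99705×0.99831 = 0.075387 + 0.793883 = 0.869270.
Inverse-square distance factor (a/d)² = 0.9755² = 0.951600.
Q̄ = (S₀/π) × 0.951600 × [bracket] = (2085/π) × 0.951600 × 0.869270 = 549.0 W/m².

Q̄ ≈ 549 W/m²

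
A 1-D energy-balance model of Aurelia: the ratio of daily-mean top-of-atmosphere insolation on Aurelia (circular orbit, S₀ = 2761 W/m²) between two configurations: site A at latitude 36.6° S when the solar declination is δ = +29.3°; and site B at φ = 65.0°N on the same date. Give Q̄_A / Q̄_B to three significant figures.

Q̄_A / Q̄_B ≈ 0.218

— Configuration A (φ=-36.6°):
cos H₀ = −tan(-36.6°) tan(+29.300°) = 0.4168, H₀ = 1.1409 rad.
Bracket: H₀ sin φ sin δ + cos φ cos δ sin H₀ = 1.1409×-0.59622×0.48938 + 0.80282×0.87207×0.90901 = -0.332890 + 0.636412 = 0.303522.
Q̄ = (S₀/π) × [bracket] = (2761/π) × 0.303522 = 266.75 W/m².
— Configuration B (φ=+65.0°):
cos H₀ = −tan(+65.0°) tan(+29.300°) = -1.2034 ≤ −1 ⇒ polar day, H₀ = π.
Bracket: H₀ sin φ sin δ + cos φ cos δ sin H₀ = 3.1416×0.90631×0.48938 + 0.42262×0.87207×0.00000 = 1.393394 + 0.000000 = 1.393394.
Q̄ = (S₀/π) × [bracket] = (2761/π) × 1.393394 = 1224.6 W/m².
Ratio Q̄_A / Q̄_B = 266.75 / 1224.6 = 0.2178.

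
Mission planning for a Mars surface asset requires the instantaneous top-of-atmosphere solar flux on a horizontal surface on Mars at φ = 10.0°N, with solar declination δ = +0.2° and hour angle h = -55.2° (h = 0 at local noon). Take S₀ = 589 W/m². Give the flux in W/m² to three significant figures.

cos θ_z = sin φ sin δ + cos φ cos δ cos h = 0.000606 + 0.562040 = 0.562646.
Flux = S₀ · cos θ_z = 589 × 0.562646 = 331.4 W/m².

331 W/m²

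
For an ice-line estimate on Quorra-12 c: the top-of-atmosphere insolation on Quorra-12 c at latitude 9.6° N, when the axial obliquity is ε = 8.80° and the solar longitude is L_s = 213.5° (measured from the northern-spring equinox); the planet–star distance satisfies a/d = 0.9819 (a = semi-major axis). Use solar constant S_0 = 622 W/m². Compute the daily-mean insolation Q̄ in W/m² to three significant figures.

Q̄ ≈ 183 W/m²

Solar declination: sin δ = sin ε · sin L_s = sin 8.80° × sin 213.5° = -0.08444, so δ = -4.844°.
cos h₀ = −tan(+9.6°) tan(-4.844°) = 0.0143, h₀ = 1.5565 rad.
Bracket: h₀ sin ϕ sin δ + cos ϕ cos δ sin h₀ = 1.5565×0.16677×-0.08444 + 0.98600×0.99643×0.99990 = -0.021919 + 0.982382 = 0.960463.
Inverse-square distance factor (a/d)² = 0.9819² = 0.964128.
Q̄ = (S_0/π) × 0.964128 × [bracket] = (622/π) × 0.964128 × 0.960463 = 183.3 W/m².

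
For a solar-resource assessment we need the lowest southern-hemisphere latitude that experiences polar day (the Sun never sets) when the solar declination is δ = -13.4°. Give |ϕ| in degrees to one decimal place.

Polar day requires cos h₀ = −tan ϕ tan δ ≤ −1, i.e. tan ϕ tan δ ≥ 1.
The boundary is |tan ϕ| · |tan δ| = 1, so |ϕ| = 90° − |δ| = 90° − 13.4° = 76.6° in the southern hemisphere.

|ϕ| = 76.6°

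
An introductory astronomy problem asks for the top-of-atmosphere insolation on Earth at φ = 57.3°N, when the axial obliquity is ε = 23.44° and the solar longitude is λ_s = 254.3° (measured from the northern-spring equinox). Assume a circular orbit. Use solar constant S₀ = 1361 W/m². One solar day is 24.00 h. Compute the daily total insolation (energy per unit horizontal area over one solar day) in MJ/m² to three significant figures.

Solar declination: sin δ = sin ε · sin λ_s = sin 23.44° × sin 254.3° = -0.38295, so δ = -22.516°.
cos H₀ = −tan(+57.3°) tan(-22.516°) = 0.6457, H₀ = 0.8688 rad.
Bracket: H₀ sin φ sin δ + cos φ cos δ sin H₀ = 0.8688×0.84151×-0.38295 + 0.54024×0.92377×0.76357 = -0.279976 + 0.381065 = 0.101089.
Q̄ = (S₀/π) × [bracket] = (1361/π) × 0.101089 = 43.794 W/m².
Daily total = Q̄ × 24.00 h × 3600 s/h = 43.794 × 24.00 × 3600 / 10⁶ = 3.784 MJ/m².

3.78 MJ/m²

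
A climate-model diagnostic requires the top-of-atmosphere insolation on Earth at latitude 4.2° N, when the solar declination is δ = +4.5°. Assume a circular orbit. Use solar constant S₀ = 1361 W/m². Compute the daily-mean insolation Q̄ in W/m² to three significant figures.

cos H₀ = −tan(+4.2°) tan(+4.500°) = -0.0058, H₀ = 1.5766 rad.
Bracket: H₀ sin φ sin δ + cos φ cos δ sin H₀ = 1.5766×0.07324×0.07846 + 0.99731×0.99692×0.99998 = 0.009060 + 0.994218 = 1.003278.
Q̄ = (S₀/π) × [bracket] = (1361/π) × 1.003278 = 434.6 W/m².

Q̄ ≈ 435 W/m²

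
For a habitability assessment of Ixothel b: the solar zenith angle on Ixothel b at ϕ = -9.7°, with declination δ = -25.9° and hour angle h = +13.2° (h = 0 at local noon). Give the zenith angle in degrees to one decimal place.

θ_z = 20.5°

cos θ_z = sin ϕ sin δ + cos ϕ cos δ cos h = 0.073596 + 0.863270 = 0.936866.
θ_z = arccos(0.936866) = 20.5°.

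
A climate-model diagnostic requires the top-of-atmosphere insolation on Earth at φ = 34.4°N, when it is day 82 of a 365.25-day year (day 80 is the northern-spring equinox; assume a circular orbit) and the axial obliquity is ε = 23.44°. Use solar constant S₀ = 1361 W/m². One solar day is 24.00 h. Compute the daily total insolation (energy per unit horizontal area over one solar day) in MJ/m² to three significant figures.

Solar longitude: λ_s = 360° × (82 − 80)/365.25 = 1.971°.
sin δ = sin 23.44° × sin 1.971° = 0.01368, so δ = +0.784°.
cos H₀ = −tan(+34.4°) tan(+0.784°) = -0.0094, H₀ = 1.5802 rad.
Bracket: H₀ sin φ sin δ + cos φ cos δ sin H₀ = 1.5802×0.56497×0.01368 + 0.82511×0.99991×0.99996 = 0.012213 + 0.825003 = 0.837216.
Q̄ = (S₀/π) × [bracket] = (1361/π) × 0.837216 = 362.70 W/m².
Daily total = Q̄ × 24.00 h × 3600 s/h = 362.70 × 24.00 × 3600 / 10⁶ = 31.34 MJ/m².

31.3 MJ/m²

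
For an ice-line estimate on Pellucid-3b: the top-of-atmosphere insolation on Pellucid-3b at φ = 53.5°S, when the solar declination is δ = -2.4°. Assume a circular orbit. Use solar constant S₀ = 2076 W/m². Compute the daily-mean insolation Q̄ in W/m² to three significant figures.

Q̄ ≈ 428 W/m²

cos H₀ = −tan(-53.5°) tan(-2.400°) = -0.0566, H₀ = 1.6275 rad.
Bracket: H₀ sin φ sin δ + cos φ cos δ sin H₀ = 1.6275×-0.80386×-0.04188 + 0.59482×0.99912×0.99839 = 0.054791 + 0.593340 = 0.648131.
Q̄ = (S₀/π) × [bracket] = (2076/π) × 0.648131 = 428.3 W/m².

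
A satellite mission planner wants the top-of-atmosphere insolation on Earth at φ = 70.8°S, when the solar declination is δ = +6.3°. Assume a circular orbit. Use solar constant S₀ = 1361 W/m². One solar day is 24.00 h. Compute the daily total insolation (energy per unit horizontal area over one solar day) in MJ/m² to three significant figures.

cos H₀ = −tan(-70.8°) tan(+6.300°) = 0.3170, H₀ = 1.2482 rad.
Bracket: H₀ sin φ sin δ + cos φ cos δ sin H₀ = 1.2482×-0.94438×0.10973 + 0.32887×0.99396×0.94842 = -0.129347 + 0.310023 = 0.180676.
Q̄ = (S₀/π) × [bracket] = (1361/π) × 0.180676 = 78.272 W/m².
Daily total = Q̄ × 24.00 h × 3600 s/h = 78.272 × 24.00 × 3600 / 10⁶ = 6.763 MJ/m².

6.76 MJ/m²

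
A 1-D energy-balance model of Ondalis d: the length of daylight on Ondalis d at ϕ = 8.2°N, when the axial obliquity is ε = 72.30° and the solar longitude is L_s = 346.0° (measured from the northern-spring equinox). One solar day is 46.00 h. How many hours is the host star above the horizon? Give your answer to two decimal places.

Solar declination: sin δ = sin ε · sin L_s = sin 72.30° × sin 346.0° = -0.23047, so δ = -13.325°.
cos h₀ = −tan ϕ · tan δ = −tan(+8.2°) × tan(-13.325°) = 0.0341, so h₀ = 1.5367 rad = 88.04°.
Daylight = 2h₀/(2π) × 46.00 h = (1.5367/π) × 46.00 = 22.50 h.

22.50 h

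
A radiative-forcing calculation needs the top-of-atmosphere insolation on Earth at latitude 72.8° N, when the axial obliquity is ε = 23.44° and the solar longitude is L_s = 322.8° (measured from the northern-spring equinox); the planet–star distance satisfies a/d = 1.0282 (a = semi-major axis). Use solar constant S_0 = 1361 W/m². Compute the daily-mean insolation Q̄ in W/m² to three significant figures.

Solar declination: sin δ = sin ε · sin L_s = sin 23.44° × sin 322.8° = -0.24050, so δ = -13.916°.
cos h₀ = −tan(+72.8°) tan(-13.916°) = 0.8004, h₀ = 0.6428 rad.
Bracket: h₀ sin ϕ sin δ + cos ϕ cos δ sin h₀ = 0.6428×0.95528×-0.24050 + 0.29571×0.97065×0.59942 = -0.147680 + 0.172052 = 0.024372.
Inverse-square distance factor (a/d)² = 1.0282² = 1.057195.
Q̄ = (S_0/π) × 1.057195 × [bracket] = (1361/π) × 1.057195 × 0.024372 = 11.16 W/m².

Q̄ ≈ 11.2 W/m²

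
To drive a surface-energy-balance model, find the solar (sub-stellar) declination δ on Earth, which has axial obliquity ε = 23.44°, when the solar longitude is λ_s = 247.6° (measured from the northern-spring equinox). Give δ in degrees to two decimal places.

δ = -21.58°

sin δ = sin ε · sin λ_s = sin 23.44° × sin 247.6° = -0.367774.
δ = arcsin(-0.367774) = -21.58°.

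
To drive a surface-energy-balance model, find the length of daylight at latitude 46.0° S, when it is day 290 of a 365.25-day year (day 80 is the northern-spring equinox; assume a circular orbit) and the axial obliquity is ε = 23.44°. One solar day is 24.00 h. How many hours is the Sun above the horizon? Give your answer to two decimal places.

13.46 h

Solar longitude: λ_s = 360° × (290 − 80)/365.25 = 206.982°.
sin δ = sin 23.44° × sin 206.982° = -0.18048, so δ = -10.398°.
cos H₀ = −tan φ · tan δ = −tan(-46.0°) × tan(-10.398°) = -0.1900, so H₀ = 1.7620 rad = 100.95°.
Daylight = 2H₀/(2π) × 24.00 h = (1.7620/π) × 24.00 = 13.46 h.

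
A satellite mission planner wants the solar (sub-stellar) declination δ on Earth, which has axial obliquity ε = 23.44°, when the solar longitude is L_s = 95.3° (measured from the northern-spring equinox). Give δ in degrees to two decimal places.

δ = +23.33°

sin δ = sin ε · sin L_s = sin 23.44° × sin 95.3° = 0.396088.
δ = arcsin(0.396088) = +23.33°.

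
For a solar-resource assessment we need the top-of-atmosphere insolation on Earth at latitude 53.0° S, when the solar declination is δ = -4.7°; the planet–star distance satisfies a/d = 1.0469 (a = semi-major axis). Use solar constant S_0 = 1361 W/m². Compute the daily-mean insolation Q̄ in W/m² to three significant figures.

Q̄ ≈ 335 W/m²

cos h₀ = −tan(-53.0°) tan(-4.700°) = -0.1091, h₀ = 1.6801 rad.
Bracket: h₀ sin ϕ sin δ + cos ϕ cos δ sin h₀ = 1.6801×-0.79864×-0.08194 + 0.60182×0.99664×0.99403 = 0.109947 + 0.596217 = 0.706164.
Inverse-square distance factor (a/d)² = 1.0469² = 1.096000.
Q̄ = (S_0/π) × 1.096000 × [bracket] = (1361/π) × 1.096000 × 0.706164 = 335.3 W/m².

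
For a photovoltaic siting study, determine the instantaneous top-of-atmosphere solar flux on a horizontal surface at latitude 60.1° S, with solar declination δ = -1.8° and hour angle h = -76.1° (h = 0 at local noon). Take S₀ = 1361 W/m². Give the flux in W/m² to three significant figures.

200 W/m²

cos θ_z = sin φ sin δ + cos φ cos δ cos h = 0.027230 + 0.119692 = 0.146922.
Flux = S₀ · cos θ_z = 1361 × 0.146922 = 200.0 W/m².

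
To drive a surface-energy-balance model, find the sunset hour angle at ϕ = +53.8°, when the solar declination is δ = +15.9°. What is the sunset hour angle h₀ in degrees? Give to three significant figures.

cos h₀ = −tan ϕ · tan δ = −tan(+53.8°) × tan(+15.900°) = -0.3892, so h₀ = 1.9706 rad = 112.91°.

h₀ = 113°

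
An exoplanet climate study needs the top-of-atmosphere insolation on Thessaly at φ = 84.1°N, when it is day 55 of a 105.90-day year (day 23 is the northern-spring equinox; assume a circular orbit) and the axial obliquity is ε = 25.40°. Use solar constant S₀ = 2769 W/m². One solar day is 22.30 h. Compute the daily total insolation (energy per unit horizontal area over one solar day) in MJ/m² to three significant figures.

Solar longitude: λ_s = 360° × (55 − 23)/105.90 = 108.782°.
sin δ = sin 25.40° × sin 108.782° = 0.40609, so δ = +23.960°.
cos H₀ = −tan(+84.1°) tan(+23.960°) = -4.3002 ≤ −1 ⇒ polar day, H₀ = π.
Bracket: H₀ sin φ sin δ + cos φ cos δ sin H₀ = 3.1416×0.99470×0.40609 + 0.10279×0.91383×0.00000 = 1.269011 + 0.000000 = 1.269011.
Q̄ = (S₀/π) × [bracket] = (2769/π) × 1.269011 = 1118.5 W/m².
Daily total = Q̄ × 22.30 h × 3600 s/h = 1118.5 × 22.30 × 3600 / 10⁶ = 89.79 MJ/m².

89.8 MJ/m²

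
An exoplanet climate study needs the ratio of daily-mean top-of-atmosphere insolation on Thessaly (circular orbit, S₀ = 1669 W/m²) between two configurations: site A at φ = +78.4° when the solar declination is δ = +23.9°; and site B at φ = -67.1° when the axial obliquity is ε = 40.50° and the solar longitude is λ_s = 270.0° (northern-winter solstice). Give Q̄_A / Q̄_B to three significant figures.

— Configuration A (φ=+78.4°):
cos H₀ = −tan(+78.4°) tan(+23.900°) = -2.1588 ≤ −1 ⇒ polar day, H₀ = π.
Bracket: H₀ sin φ sin δ + cos φ cos δ sin H₀ = 3.1416×0.97958×0.40514 + 0.20108×0.91425×0.00000 = 1.246797 + 0.000000 = 1.246797.
Q̄ = (S₀/π) × [bracket] = (1669/π) × 1.246797 = 662.37 W/m².
— Configuration B (φ=-67.1°):
Solar declination: sin δ = sin ε · sin λ_s = sin 40.50° × sin 270.0° = -0.64945, so δ = -40.500°.
cos H₀ = −tan(-67.1°) tan(-40.500°) = -2.0219 ≤ −1 ⇒ polar day, H₀ = π.
Bracket: H₀ sin φ sin δ + cos φ cos δ sin H₀ = 3.1416×-0.92119×-0.64945 + 0.38912×0.76041×0.00000 = 1.879515 + 0.000000 = 1.879515.
Q̄ = (S₀/π) × [bracket] = (1669/π) × 1.879515 = 998.51 W/m².
Ratio Q̄_A / Q̄_B = 662.37 / 998.51 = 0.6634.

Q̄_A / Q̄_B ≈ 0.663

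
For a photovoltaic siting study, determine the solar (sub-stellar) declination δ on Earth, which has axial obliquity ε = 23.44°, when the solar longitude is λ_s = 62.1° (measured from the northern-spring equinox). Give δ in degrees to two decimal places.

δ = +20.58°

sin δ = sin ε · sin λ_s = sin 23.44° × sin 62.1° = 0.351552.
δ = arcsin(0.351552) = +20.58°.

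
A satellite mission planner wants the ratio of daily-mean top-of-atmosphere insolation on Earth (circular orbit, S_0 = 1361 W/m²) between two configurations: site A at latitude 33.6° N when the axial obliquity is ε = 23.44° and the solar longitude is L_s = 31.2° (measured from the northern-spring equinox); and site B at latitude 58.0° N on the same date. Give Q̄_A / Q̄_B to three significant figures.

— Configuration A (ϕ=+33.6°):
Solar declination: sin δ = sin ε · sin L_s = sin 23.44° × sin 31.2° = 0.20607, so δ = +11.892°.
cos h₀ = −tan(+33.6°) tan(+11.892°) = -0.1399, h₀ = 1.7112 rad.
Bracket: h₀ sin ϕ sin δ + cos ϕ cos δ sin h₀ = 1.7112×0.55339×0.20607 + 0.83292×0.97854×0.99016 = 0.195140 + 0.807025 = 1.002165.
Q̄ = (S_0/π) × [bracket] = (1361/π) × 1.002165 = 434.16 W/m².
— Configuration B (ϕ=+58.0°):
cos h₀ = −tan(+58.0°) tan(+11.892°) = -0.3370, h₀ = 1.9145 rad.
Bracket: h₀ sin ϕ sin δ + cos ϕ cos δ sin h₀ = 1.9145×0.84805×0.20607 + 0.52992×0.97854×0.94150 = 0.334574 + 0.488213 = 0.822787.
Q̄ = (S_0/π) × [bracket] = (1361/π) × 0.822787 = 356.45 W/m².
Ratio Q̄_A / Q̄_B = 434.16 / 356.45 = 1.218.

Q̄_A / Q̄_B ≈ 1.22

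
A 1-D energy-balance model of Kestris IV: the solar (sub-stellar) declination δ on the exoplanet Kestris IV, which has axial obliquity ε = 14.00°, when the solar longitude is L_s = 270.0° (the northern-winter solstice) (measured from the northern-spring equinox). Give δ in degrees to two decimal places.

δ = -14.00°

sin δ = sin ε · sin L_s = sin 14.00° × sin 270.0° = -0.241922.
δ = arcsin(-0.241922) = -14.00°.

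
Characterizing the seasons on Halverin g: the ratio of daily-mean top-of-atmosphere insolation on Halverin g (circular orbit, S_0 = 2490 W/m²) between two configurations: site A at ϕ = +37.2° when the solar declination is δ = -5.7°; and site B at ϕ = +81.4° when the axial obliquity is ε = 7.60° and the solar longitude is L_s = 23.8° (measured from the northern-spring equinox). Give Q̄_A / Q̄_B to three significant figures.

— Configuration A (ϕ=+37.2°):
cos h₀ = −tan(+37.2°) tan(-5.700°) = 0.0758, h₀ = 1.4950 rad.
Bracket: h₀ sin ϕ sin δ + cos ϕ cos δ sin h₀ = 1.4950×0.60460×-0.09932 + 0.79653×0.99506×0.99713 = -0.089773 + 0.790320 = 0.700547.
Q̄ = (S_0/π) × [bracket] = (2490/π) × 0.700547 = 555.25 W/m².
— Configuration B (ϕ=+81.4°):
Solar declination: sin δ = sin ε · sin L_s = sin 7.60° × sin 23.8° = 0.05337, so δ = +3.059°.
cos h₀ = −tan(+81.4°) tan(+3.059°) = -0.3534, h₀ = 1.9320 rad.
Bracket: h₀ sin ϕ sin δ + cos ϕ cos δ sin h₀ = 1.9320×0.98876×0.05337 + 0.14954×0.99857×0.93547 = 0.101952 + 0.139690 = 0.241642.
Q̄ = (S_0/π) × [bracket] = (2490/π) × 0.241642 = 191.52 W/m².
Ratio Q̄_A / Q̄_B = 555.25 / 191.52 = 2.899.

Q̄_A / Q̄_B ≈ 2.90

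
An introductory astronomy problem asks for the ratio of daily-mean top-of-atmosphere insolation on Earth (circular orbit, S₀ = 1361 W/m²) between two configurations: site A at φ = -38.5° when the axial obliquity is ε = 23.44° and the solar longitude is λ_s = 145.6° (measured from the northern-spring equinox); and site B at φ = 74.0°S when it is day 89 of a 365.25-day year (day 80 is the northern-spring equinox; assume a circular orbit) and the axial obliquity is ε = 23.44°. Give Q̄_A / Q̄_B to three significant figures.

— Configuration A (φ=-38.5°):
Solar declination: sin δ = sin ε · sin λ_s = sin 23.44° × sin 145.6° = 0.22474, so δ = +12.987°.
cos H₀ = −tan(-38.5°) tan(+12.987°) = 0.1835, H₀ = 1.3863 rad.
Bracket: H₀ sin φ sin δ + cos φ cos δ sin H₀ = 1.3863×-0.62251×0.22474 + 0.78261×0.97442×0.98303 = -0.193947 + 0.749650 = 0.555703.
Q̄ = (S₀/π) × [bracket] = (1361/π) × 0.555703 = 240.74 W/m².
— Configuration B (φ=-74.0°):
Solar longitude: λ_s = 360° × (89 − 80)/365.25 = 8.871°.
sin δ = sin 23.44° × sin 8.871° = 0.06134, so δ = +3.517°.
cos H₀ = −tan(-74.0°) tan(+3.517°) = 0.2143, H₀ = 1.3548 rad.
Bracket: H₀ sin φ sin δ + cos φ cos δ sin H₀ = 1.3548×-0.96126×0.06134 + 0.27564×0.99812×0.97676 = -0.079884 + 0.268728 = 0.188844.
Q̄ = (S₀/π) × [bracket] = (1361/π) × 0.188844 = 81.811 W/m².
Ratio Q̄_A / Q̄_B = 240.74 / 81.811 = 2.943.

Q̄_A / Q̄_B ≈ 2.94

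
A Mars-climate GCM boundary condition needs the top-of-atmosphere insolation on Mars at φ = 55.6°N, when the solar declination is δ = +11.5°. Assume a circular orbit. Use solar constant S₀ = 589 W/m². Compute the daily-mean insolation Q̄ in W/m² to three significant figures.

Q̄ ≈ 157 W/m²

cos H₀ = −tan(+55.6°) tan(+11.500°) = -0.2971, H₀ = 1.8725 rad.
Bracket: H₀ sin φ sin δ + cos φ cos δ sin H₀ = 1.8725×0.82511×0.19937 + 0.56497×0.97992×0.95484 = 0.308030 + 0.528624 = 0.836654.
Q̄ = (S₀/π) × [bracket] = (589/π) × 0.836654 = 156.9 W/m².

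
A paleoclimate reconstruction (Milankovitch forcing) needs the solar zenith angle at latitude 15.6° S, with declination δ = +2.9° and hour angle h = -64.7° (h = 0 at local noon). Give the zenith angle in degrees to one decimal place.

θ_z = 66.6°

cos θ_z = sin φ sin δ + cos φ cos δ cos h = -0.013605 + 0.411088 = 0.397483.
θ_z = arccos(0.397483) = 66.6°.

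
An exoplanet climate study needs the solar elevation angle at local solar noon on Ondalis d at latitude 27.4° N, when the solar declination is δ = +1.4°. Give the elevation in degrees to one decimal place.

64.0°

At local noon the hour angle is zero, so the zenith angle equals |ϕ − δ| = |+27.4° − (+1.400°)| = 26.000°.
Elevation = 90° − 26.000° = 64.0°.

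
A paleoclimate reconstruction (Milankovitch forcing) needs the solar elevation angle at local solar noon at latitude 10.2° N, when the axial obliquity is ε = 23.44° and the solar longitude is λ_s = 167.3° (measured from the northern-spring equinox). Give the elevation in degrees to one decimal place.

Solar declination: sin δ = sin ε · sin λ_s = sin 23.44° × sin 167.3° = 0.08745, so δ = +5.017°.
At local noon the hour angle is zero, so the zenith angle equals |φ − δ| = |+10.2° − (+5.017°)| = 5.183°.
Elevation = 90° − 5.183° = 84.8°.

84.8°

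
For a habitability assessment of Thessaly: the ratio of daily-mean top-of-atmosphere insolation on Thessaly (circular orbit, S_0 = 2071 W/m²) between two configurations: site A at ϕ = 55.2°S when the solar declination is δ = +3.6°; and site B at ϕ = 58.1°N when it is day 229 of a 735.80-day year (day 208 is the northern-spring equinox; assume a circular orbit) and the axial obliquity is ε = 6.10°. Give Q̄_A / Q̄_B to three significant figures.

— Configuration A (ϕ=-55.2°):
cos h₀ = −tan(-55.2°) tan(+3.600°) = 0.0905, h₀ = 1.4801 rad.
Bracket: h₀ sin ϕ sin δ + cos ϕ cos δ sin h₀ = 1.4801×-0.82115×0.06279 + 0.57071×0.99803×0.99589 = -0.076314 + 0.567245 = 0.490931.
Q̄ = (S_0/π) × [bracket] = (2071/π) × 0.490931 = 323.63 W/m².
— Configuration B (ϕ=+58.1°):
Solar longitude: L_s = 360° × (229 − 208)/735.80 = 10.275°.
sin δ = sin 6.10° × sin 10.275° = 0.01895, so δ = +1.086°.
cos h₀ = −tan(+58.1°) tan(+1.086°) = -0.0305, h₀ = 1.6013 rad.
Bracket: h₀ sin ϕ sin δ + cos ϕ cos δ sin h₀ = 1.6013×0.84897×0.01895 + 0.52844×0.99982×0.99954 = 0.025762 + 0.528102 = 0.553864.
Q̄ = (S_0/π) × [bracket] = (2071/π) × 0.553864 = 365.12 W/m².
Ratio Q̄_A / Q̄_B = 323.63 / 365.12 = 0.8864.

Q̄_A / Q̄_B ≈ 0.886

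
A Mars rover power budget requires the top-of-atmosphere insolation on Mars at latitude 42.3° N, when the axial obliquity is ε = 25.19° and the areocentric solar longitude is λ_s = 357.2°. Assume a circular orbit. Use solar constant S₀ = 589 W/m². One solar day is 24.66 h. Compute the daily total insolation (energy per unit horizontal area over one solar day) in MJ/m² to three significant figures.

sin δ = sin 25.19° × sin 357.2° = -0.02079, so δ = -1.191°.
cos H₀ = −tan(+42.3°) tan(-1.191°) = 0.0189, H₀ = 1.5519 rad.
Bracket: H₀ sin φ sin δ + cos φ cos δ sin H₀ = 1.5519×0.67301×-0.02079 + 0.73963×0.99978×0.99982 = -0.021714 + 0.739334 = 0.717620.
Q̄ = (S₀/π) × [bracket] = (589/π) × 0.717620 = 134.54 W/m².
Daily total = Q̄ × 24.66 h × 3600 s/h = 134.54 × 24.66 × 3600 / 10⁶ = 11.94 MJ/m².

11.9 MJ/m²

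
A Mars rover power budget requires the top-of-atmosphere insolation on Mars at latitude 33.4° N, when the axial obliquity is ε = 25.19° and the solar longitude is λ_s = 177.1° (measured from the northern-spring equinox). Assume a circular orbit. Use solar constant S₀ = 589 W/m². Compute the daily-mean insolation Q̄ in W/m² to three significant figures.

Solar declination: sin δ = sin ε · sin λ_s = sin 25.19° × sin 177.1° = 0.02153, so δ = +1.234°.
cos H₀ = −tan(+33.4°) tan(+1.234°) = -0.0142, H₀ = 1.5850 rad.
Bracket: H₀ sin φ sin δ + cos φ cos δ sin H₀ = 1.5850×0.55048×0.02153 + 0.83485×0.99977×0.99990 = 0.018785 + 0.834575 = 0.853360.
Q̄ = (S₀/π) × [bracket] = (589/π) × 0.853360 = 160.0 W/m².

Q̄ ≈ 160 W/m²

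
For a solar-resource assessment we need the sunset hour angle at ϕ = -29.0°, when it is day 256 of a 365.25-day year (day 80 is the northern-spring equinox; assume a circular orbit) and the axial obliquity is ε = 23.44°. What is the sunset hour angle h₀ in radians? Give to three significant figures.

Solar longitude: L_s = 360° × (256 − 80)/365.25 = 173.470°.
sin δ = sin 23.44° × sin 173.470° = 0.04524, so δ = +2.593°.
cos h₀ = −tan ϕ · tan δ = −tan(-29.0°) × tan(+2.593°) = 0.0251, so h₀ = 1.5457 rad = 88.56°.

h₀ = 1.55 rad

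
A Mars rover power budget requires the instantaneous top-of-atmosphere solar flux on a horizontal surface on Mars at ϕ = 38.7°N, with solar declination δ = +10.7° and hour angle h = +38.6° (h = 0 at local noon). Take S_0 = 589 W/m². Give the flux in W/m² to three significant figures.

421 W/m²

cos θ_z = sin ϕ sin δ + cos ϕ cos δ cos h = 0.116087 + 0.599317 = 0.715404.
Flux = S_0 · cos θ_z = 589 × 0.715404 = 421.4 W/m².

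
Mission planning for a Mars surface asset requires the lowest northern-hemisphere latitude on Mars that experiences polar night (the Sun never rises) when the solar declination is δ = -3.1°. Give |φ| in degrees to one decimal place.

|φ| = 86.9°

Polar night requires cos H₀ = −tan φ tan δ ≥ 1, i.e. tan φ tan δ ≤ −1.
The boundary is |tan φ| · |tan δ| = 1, so |φ| = 90° − |δ| = 90° − 3.1° = 86.9° in the northern hemisphere.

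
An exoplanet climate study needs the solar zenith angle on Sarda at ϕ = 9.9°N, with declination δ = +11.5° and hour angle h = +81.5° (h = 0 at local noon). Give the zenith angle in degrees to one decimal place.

cos θ_z = sin ϕ sin δ + cos ϕ cos δ cos h = 0.034277 + 0.142685 = 0.176962.
θ_z = arccos(0.176962) = 79.8°.

θ_z = 79.8°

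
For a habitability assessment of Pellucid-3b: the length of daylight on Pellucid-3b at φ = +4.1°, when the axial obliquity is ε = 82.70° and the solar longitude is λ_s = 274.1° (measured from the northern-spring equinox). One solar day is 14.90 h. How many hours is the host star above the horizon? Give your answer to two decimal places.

Solar declination: sin δ = sin ε · sin λ_s = sin 82.70° × sin 274.1° = -0.98936, so δ = -81.633°.
cos H₀ = −tan φ · tan δ = −tan(+4.1°) × tan(-81.633°) = 0.4874, so H₀ = 1.0617 rad = 60.83°.
Daylight = 2H₀/(2π) × 14.90 h = (1.0617/π) × 14.90 = 5.04 h.

5.04 h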